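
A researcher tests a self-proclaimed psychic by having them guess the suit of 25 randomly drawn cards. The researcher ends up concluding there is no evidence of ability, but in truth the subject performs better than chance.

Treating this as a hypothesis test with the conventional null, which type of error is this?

Type II error

The null hypothesis here is that the subject is guessing at random (p = 1/4).
'Concluding there is no evidence of ability' corresponds to failing to reject H₀.
H₀ was not rejected but H₀ is false — a Type II error (false negative).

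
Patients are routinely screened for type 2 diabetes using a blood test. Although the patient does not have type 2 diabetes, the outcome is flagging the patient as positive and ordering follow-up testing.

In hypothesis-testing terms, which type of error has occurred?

Type I error

The null hypothesis here is that the patient does not have type 2 diabetes.
'Flagging the patient as positive and ordering follow-up testing' corresponds to rejecting H₀.
H₀ was rejected but H₀ is true — a Type I error (false positive).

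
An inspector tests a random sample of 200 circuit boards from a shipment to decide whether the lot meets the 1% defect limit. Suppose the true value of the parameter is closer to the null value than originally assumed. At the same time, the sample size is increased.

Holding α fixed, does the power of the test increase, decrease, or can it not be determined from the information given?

Cannot be determined from the information given.

The first change alone would make β increase; the second alone would make β decrease. Which effect dominates depends on the magnitudes, which are not given.
Since power = 1 − β, the effect on power is likewise indeterminate.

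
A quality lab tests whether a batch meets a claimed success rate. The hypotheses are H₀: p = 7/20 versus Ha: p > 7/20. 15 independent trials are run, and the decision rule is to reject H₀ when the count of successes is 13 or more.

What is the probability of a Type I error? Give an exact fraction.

1856296550387713/32768000000000000000

The Type I error probability is α = P(K ≥ 13) computed under H₀, where K ~ Binomial(15, 7/20).
Adding the binomial terms for j = 13 through 15 with p = 7/20 yields 1856296550387713/32768000000000000000.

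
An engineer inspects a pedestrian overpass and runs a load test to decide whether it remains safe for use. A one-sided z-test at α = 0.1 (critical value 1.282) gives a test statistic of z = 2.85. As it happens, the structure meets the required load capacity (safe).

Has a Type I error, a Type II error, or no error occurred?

Type I error

The conventional null hypothesis is that the structure meets the required load capacity (safe).
Since z = 2.85 > z* = 1.282, H₀ is rejected.
H₀ is true (actually the structure meets the required load capacity (safe)).
Rejecting a true H₀ is a Type I error.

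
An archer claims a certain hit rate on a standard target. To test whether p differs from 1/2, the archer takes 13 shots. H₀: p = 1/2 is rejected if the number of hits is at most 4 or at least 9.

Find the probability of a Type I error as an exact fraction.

1093/4096

Under H₀, Y ~ Binomial(13, 1/2); α is the probability of landing in either tail, P(Y ≤ 4) + P(Y ≥ 9).
By symmetry, α = 2·P(Y ≤ 4) = 2·(1 + 13 + 78 + 286 + 715)/8192 = 2186/8192 = 1093/4096.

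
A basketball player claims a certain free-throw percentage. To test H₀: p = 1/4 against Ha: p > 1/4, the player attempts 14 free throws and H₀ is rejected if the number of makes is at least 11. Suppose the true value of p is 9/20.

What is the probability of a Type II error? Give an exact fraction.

β = P(fail to reject H₀ | Ha true) = P(Y ≤ 10 | p = 9/20), Y ~ Binomial(14, 9/20).
Summing C(14,j)·(9/20)^j·(11/20)^{14-j} for j = 0..10 gives 809836111480091663/819200000000000000.

809836111480091663/819200000000000000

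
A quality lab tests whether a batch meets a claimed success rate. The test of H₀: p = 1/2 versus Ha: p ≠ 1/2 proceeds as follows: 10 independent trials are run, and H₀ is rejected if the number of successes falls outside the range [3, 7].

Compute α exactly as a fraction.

7/64

Under H₀, Y ~ Binomial(10, 1/2); α is the probability of landing in either tail, P(Y ≤ 2) + P(Y ≥ 8).
By symmetry, α = 2·P(Y ≤ 2) = 2·(1 + 10 + 45)/1024 = 112/1024 = 7/64.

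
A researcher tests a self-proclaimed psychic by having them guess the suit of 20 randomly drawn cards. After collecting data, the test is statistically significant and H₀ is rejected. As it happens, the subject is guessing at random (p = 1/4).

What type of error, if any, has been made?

The conventional null hypothesis here is that the subject is guessing at random (p = 1/4).
H₀ was rejected, but H₀ is actually true.
Rejecting a true null hypothesis is a Type I error (false positive).

Type I error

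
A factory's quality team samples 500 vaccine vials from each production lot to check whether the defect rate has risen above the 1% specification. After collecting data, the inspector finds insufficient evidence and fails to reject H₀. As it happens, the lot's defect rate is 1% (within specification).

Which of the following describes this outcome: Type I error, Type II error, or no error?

No error (correct decision).

The conventional null hypothesis here is that the lot's defect rate is 1% (within specification).
The test retained a true H₀ — the decision matches the true state.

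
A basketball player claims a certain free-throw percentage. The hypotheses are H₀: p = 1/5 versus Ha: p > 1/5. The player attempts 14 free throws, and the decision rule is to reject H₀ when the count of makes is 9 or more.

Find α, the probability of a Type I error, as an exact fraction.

Under H₀, Y ~ Binomial(14, 1/5), and α = P(Y ≥ 9).
P(Y ≥ 9) = Σ_{j=9}^{14} C(14,j)·(1/5)^j·(4/5)^{14-j} = 2331113/6103515625.

2331113/6103515625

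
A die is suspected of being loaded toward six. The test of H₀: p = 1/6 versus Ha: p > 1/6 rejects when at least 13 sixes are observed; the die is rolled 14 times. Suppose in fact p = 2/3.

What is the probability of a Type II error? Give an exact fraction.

4651897/4782969

Under the alternative p = 2/3, X ~ Binomial(14, 2/3); β is the probability the test does not reject, P(X < 13).
Equivalently, β = 1 − P(X ≥ 13) = 4651897/4782969.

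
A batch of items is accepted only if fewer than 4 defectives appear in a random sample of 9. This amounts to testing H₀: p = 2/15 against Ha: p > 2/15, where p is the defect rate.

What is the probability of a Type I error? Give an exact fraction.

Under H₀, K ~ Binomial(9, 2/15); the Type I error rate is P(K ≥ 4).
Via the complement, α = 1 − Σ_{j=0}^{3} C(9,j)(2/15)^j(13/15)^{9-j} = 876304928/38443359375.

876304928/38443359375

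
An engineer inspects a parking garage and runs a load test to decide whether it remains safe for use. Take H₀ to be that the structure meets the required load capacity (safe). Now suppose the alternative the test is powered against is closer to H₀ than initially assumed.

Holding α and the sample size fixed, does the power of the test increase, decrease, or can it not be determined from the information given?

It decreases.

A smaller departure from H₀ means the test statistic under Ha is distributed closer to where it would be under H₀; rejection becomes less likely.
Since power = 1 − β and β increases, power decreases.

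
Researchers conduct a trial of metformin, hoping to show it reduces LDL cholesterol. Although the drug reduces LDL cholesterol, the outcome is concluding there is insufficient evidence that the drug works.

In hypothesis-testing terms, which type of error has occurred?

Type II error

The null hypothesis here is that the drug has no effect on LDL cholesterol.
'Concluding there is insufficient evidence that the drug works' corresponds to failing to reject H₀.
H₀ was not rejected but H₀ is false — a Type II error (false negative).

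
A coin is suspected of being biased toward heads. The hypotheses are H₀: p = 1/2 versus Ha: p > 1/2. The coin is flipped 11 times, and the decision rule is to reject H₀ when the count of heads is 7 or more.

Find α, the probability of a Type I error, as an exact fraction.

281/1024

The Type I error probability is α = P(K ≥ 7) computed under H₀, where K ~ Binomial(11, 1/2).
P(K ≥ 7) = [C(11,7) + C(11,8) + C(11,9) + C(11,10) + C(11,11)] / 2^11 = (330 + 165 + 55 + 11 + 1) / 2048 = 562/2048 = 281/1024.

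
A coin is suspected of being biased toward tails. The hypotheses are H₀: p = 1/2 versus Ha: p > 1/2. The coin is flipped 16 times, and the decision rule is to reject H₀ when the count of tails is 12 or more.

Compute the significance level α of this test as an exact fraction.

2517/65536

The Type I error probability is α = P(Y ≥ 12) computed under H₀, where Y ~ Binomial(16, 1/2).
Summing the upper tail: (1820 + 560 + 120 + 16 + 1) / 2^16 = 2517/65536.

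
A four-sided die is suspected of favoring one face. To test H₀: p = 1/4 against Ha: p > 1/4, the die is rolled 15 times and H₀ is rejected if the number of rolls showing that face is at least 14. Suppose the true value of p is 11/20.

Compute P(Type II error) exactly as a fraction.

16356278262148423407/16384000000000000000

β = P(fail to reject H₀ | Ha true) = P(Y ≤ 13 | p = 11/20), Y ~ Binomial(15, 11/20).
Adding the binomial probabilities P(Y=0)+…+P(Y=13) at p = 11/20 gives 16356278262148423407/16384000000000000000.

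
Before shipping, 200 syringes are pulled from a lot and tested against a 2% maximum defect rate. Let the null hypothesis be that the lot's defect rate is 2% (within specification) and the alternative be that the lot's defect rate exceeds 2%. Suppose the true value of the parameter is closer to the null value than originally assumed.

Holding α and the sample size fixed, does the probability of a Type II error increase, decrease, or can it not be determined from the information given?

It increases.

A smaller departure from H₀ means the test statistic under Ha is distributed closer to where it would be under H₀; rejection becomes less likely.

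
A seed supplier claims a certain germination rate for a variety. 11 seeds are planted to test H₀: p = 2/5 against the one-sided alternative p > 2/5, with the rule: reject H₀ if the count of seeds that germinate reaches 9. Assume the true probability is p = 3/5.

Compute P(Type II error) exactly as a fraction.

Under the alternative p = 3/5, K ~ Binomial(11, 3/5); β is the probability the test does not reject, P(K < 9).
Summing C(11,j)·(3/5)^j·(2/5)^{11-j} for j = 0..8 gives 8604328/9765625.

8604328/9765625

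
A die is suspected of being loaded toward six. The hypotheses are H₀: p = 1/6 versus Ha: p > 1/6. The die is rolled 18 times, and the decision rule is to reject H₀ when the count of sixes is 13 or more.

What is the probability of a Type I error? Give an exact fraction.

Under H₀, S ~ Binomial(18, 1/6), and α = P(S ≥ 13).
Summing C(18,j)(1/6)^j(5/6)^{18−j} for j = 13,…,18 gives 3599177/12694994583552.

3599177/12694994583552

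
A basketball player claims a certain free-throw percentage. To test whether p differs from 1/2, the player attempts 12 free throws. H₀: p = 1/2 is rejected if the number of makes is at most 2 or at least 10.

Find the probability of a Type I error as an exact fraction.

Under H₀, K ~ Binomial(12, 1/2); α is the probability of landing in either tail, P(K ≤ 2) + P(K ≥ 10).
Each tail has probability (1 + 12 + 66)/4096; doubling gives α = 158/4096 = 79/2048.

79/2048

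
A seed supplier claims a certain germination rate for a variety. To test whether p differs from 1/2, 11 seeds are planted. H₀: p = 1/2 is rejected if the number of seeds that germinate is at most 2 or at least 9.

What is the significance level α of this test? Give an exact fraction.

The significance level is the null-hypothesis probability of the rejection region {≤2} ∪ {≥9}.
The two tails are symmetric, so α = 2·(1 + 11 + 55)/2^11 = 134/2048 = 67/1024.

67/1024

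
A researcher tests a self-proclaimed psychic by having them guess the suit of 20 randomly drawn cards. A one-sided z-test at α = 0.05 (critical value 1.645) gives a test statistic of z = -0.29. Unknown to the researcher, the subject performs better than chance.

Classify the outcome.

The conventional null hypothesis is that the subject is guessing at random (p = 1/4).
Since z = -0.29 ≤ z* = 1.645, H₀ is not rejected.
H₀ is false (actually the subject performs better than chance).
Failing to reject a false H₀ is a Type II error.

Type II error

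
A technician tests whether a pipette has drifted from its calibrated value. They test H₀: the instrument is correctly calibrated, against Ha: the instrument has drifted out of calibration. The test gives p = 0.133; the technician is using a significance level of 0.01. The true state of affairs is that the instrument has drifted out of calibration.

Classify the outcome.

Since p = 0.133 ≥ α = 0.01, H₀ is not rejected.
H₀ is false (actually the instrument has drifted out of calibration).
Failing to reject a false H₀ is a Type II error.

Type II error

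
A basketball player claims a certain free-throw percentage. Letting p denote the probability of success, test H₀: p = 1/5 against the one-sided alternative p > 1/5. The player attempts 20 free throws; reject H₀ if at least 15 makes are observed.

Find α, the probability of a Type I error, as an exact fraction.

Under H₀, X ~ Binomial(20, 1/5), and α = P(X ≥ 15).
Summing C(20,j)(1/5)^j(4/5)^{20−j} for j = 15,…,20 gives 17192497/95367431640625.

17192497/95367431640625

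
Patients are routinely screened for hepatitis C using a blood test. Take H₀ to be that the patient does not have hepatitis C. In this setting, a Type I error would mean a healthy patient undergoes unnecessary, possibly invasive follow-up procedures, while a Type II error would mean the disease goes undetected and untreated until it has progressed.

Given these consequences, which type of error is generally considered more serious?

Type II error

The Type II consequence (the disease goes undetected and untreated until it has progressed) is more severe than the Type I consequence (a healthy patient undergoes unnecessary, possibly invasive follow-up procedures).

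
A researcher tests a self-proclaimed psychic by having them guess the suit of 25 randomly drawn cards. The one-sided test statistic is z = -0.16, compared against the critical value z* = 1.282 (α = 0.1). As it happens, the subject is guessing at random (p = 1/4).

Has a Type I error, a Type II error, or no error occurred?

Neither — the decision is correct.

The conventional null hypothesis is that the subject is guessing at random (p = 1/4).
Since z = -0.16 ≤ z* = 1.282, H₀ is not rejected.
H₀ is true (actually the subject is guessing at random (p = 1/4)).
The decision matches the true state — no error.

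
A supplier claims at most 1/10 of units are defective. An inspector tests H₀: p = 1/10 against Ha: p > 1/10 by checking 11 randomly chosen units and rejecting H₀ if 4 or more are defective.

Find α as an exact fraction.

46336903/2500000000

Under H₀, S ~ Binomial(11, 1/10); the Type I error rate is P(S ≥ 4).
Computing the lower-tail complement: 1 − 2453663097/2500000000 = 46336903/2500000000.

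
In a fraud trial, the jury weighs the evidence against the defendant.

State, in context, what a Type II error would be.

A Type II error would mean concluding that the defendant is innocent (or at least failing to establish that the defendant is guilty) when in fact the defendant is guilty.

With the conventional null hypothesis that the defendant is innocent:
A Type II error is failing to reject H₀ when H₀ is false.
Here that means acquitting the defendant when actually the defendant is guilty.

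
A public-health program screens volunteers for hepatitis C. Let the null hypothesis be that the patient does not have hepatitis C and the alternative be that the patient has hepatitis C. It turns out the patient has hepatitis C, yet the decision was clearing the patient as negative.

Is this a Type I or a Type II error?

'Clearing the patient as negative' corresponds to failing to reject H₀.
H₀ was not rejected but H₀ is false — a Type II error (false negative).

Type II error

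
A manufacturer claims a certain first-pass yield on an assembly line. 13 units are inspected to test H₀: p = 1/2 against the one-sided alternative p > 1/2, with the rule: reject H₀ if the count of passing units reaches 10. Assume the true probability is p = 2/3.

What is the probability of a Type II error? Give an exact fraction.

1080275/1594323

Under the alternative p = 2/3, Y ~ Binomial(13, 2/3); β is the probability the test does not reject, P(Y < 10).
Equivalently, β = 1 − P(Y ≥ 10) = 1080275/1594323.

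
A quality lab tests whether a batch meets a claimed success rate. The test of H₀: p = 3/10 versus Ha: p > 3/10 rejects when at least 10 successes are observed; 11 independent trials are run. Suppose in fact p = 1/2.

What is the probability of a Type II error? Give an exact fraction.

509/512

β = P(fail to reject H₀ | Ha true) = P(K ≤ 9 | p = 1/2), K ~ Binomial(11, 1/2).
Summing C(11,j)·(1/2)^j·(1/2)^{11-j} for j = 0..9 gives 509/512.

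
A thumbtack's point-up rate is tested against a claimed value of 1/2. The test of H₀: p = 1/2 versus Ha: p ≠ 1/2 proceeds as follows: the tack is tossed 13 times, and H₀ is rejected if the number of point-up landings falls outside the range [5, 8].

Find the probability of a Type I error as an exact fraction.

α = P(S ≤ 4 or S ≥ 9 | p = 1/2), S ~ Binomial(13, 1/2).
The two tails are symmetric, so α = 2·(1 + 13 + 78 + 286 + 715)/2^13 = 2186/8192 = 1093/4096.

1093/4096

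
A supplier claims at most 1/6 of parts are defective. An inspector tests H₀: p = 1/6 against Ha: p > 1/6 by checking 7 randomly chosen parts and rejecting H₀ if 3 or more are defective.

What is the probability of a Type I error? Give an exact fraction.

Under H₀, S ~ Binomial(7, 1/6); the Type I error rate is P(S ≥ 3).
Computing the lower-tail complement: 1 − 3125/3456 = 331/3456.

331/3456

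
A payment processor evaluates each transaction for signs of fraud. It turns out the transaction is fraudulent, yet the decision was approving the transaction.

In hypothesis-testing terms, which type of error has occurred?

The null hypothesis here is that the transaction is legitimate.
'Approving the transaction' corresponds to failing to reject H₀.
H₀ was not rejected but H₀ is false — a Type II error (false negative).

Type II error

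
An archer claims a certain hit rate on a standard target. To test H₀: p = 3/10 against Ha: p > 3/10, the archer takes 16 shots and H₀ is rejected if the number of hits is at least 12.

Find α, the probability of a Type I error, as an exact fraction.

531662610897/2000000000000000

Under H₀, Y ~ Binomial(16, 3/10), and α = P(Y ≥ 12).
Summing C(16,j)(3/10)^j(7/10)^{16−j} for j = 12,…,16 gives 531662610897/2000000000000000.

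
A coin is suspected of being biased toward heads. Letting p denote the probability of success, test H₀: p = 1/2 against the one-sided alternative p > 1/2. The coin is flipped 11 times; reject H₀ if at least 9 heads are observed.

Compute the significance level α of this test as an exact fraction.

Under H₀, Y ~ Binomial(11, 1/2), and α = P(Y ≥ 9).
That's C(11,9) + C(11,10) + C(11,11) over 2^11, i.e. (55 + 11 + 1)/2048 = 67/2048.

67/2048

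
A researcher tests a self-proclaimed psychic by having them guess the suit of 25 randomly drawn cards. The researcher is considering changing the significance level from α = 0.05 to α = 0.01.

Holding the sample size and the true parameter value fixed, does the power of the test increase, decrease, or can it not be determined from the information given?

It decreases.

Tightening α shrinks the rejection region. When Ha holds, fewer sample outcomes clear the stricter threshold, so more fall in the acceptance region.
Since power = 1 − β and β increases, power decreases.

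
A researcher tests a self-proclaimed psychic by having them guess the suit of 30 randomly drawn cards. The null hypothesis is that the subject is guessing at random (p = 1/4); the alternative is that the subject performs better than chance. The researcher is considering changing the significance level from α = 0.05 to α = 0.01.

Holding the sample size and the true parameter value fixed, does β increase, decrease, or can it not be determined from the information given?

It increases.

A smaller α moves the rejection region further into the tail. With the alternative true, more outcomes now fall outside the rejection region, so failing to reject becomes more likely.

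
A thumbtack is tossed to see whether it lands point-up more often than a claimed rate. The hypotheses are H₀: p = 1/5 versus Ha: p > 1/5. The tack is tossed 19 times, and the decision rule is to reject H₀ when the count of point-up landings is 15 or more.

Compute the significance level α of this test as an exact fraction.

Under H₀, K ~ Binomial(19, 1/5), and α = P(K ≥ 15).
Adding the binomial terms for j = 15 through 19 with p = 1/5 yields 211417/3814697265625.

211417/3814697265625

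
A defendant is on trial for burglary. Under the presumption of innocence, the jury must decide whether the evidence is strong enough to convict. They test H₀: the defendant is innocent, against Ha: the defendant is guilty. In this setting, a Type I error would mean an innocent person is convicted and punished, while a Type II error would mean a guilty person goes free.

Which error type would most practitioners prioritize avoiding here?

Type I error

The Type I consequence (an innocent person is convicted and punished) is more severe than the Type II consequence (a guilty person goes free).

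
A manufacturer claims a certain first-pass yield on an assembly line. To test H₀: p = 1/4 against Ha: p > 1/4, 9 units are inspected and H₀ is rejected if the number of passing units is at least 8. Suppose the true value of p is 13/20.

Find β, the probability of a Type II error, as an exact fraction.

112501116301/128000000000

β = P(fail to reject H₀ | Ha true) = P(Y ≤ 7 | p = 13/20), Y ~ Binomial(9, 13/20).
Adding the binomial probabilities P(Y=0)+…+P(Y=7) at p = 13/20 gives 112501116301/128000000000.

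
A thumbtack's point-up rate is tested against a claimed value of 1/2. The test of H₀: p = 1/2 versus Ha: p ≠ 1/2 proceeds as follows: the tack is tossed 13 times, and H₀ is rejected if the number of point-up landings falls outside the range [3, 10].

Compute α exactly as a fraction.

α = P(S ≤ 2 or S ≥ 11 | p = 1/2), S ~ Binomial(13, 1/2).
Each tail has probability (1 + 13 + 78)/8192; doubling gives α = 184/8192 = 23/1024.

23/1024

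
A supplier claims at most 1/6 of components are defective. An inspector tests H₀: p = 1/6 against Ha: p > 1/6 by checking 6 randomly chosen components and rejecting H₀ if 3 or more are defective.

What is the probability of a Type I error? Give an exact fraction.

1453/23328

Under H₀, Y ~ Binomial(6, 1/6); the Type I error rate is P(Y ≥ 3).
α = 1 − P(Y ≤ 2) = 1 − 21875/23328 = 1453/23328.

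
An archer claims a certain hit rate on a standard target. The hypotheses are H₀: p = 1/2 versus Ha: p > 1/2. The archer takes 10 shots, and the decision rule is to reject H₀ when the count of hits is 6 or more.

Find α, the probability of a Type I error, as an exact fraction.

193/512

Under H₀, Y ~ Binomial(10, 1/2), and α = P(Y ≥ 6).
That's C(10,6) + C(10,7) + C(10,8) + C(10,9) + C(10,10) over 2^10, i.e. (210 + 120 + 45 + 10 + 1)/1024 = 386/1024 = 193/512.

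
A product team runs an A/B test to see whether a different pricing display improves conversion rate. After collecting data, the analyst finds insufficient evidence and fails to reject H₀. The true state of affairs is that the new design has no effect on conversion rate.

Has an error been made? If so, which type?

The conventional null hypothesis here is that the new design has no effect on conversion rate.
The test retained a true H₀ — the decision matches the true state.

Neither — the decision is correct.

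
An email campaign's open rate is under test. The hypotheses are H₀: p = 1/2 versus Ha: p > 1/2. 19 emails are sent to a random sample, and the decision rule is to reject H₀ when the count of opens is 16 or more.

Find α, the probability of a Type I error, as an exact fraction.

145/65536

The Type I error probability is α = P(X ≥ 16) computed under H₀, where X ~ Binomial(19, 1/2).
P(X ≥ 16) = [C(19,16) + C(19,17) + C(19,18) + C(19,19)] / 2^19 = (969 + 171 + 19 + 1) / 524288 = 1160/524288 = 145/65536.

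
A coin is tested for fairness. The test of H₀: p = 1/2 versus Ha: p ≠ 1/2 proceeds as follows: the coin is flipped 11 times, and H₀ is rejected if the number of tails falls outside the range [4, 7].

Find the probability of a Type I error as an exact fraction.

29/128

α = P(S ≤ 3 or S ≥ 8 | p = 1/2), S ~ Binomial(11, 1/2).
Each tail has probability (1 + 11 + 55 + 165)/2048; doubling gives α = 464/2048 = 29/128.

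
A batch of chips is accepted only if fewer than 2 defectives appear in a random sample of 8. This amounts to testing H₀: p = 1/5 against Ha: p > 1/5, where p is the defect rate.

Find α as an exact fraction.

Under H₀, X ~ Binomial(8, 1/5); the Type I error rate is P(X ≥ 2).
Via the complement, α = 1 − Σ_{j=0}^{1} C(8,j)(1/5)^j(4/5)^{8-j} = 194017/390625.

194017/390625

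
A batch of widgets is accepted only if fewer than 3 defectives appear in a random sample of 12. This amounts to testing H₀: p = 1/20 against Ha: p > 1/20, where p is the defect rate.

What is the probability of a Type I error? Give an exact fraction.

16030320228069/819200000000000

Under H₀, K ~ Binomial(12, 1/20); the Type I error rate is P(K ≥ 3).
Computing the lower-tail complement: 1 − 803169679771931/819200000000000 = 16030320228069/819200000000000.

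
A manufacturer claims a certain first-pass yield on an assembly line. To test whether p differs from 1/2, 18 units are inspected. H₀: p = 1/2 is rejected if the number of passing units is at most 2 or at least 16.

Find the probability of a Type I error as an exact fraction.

α = P(S ≤ 2 or S ≥ 16 | p = 1/2), S ~ Binomial(18, 1/2).
By symmetry, α = 2·P(S ≤ 2) = 2·(1 + 18 + 153)/262144 = 344/262144 = 43/32768.

43/32768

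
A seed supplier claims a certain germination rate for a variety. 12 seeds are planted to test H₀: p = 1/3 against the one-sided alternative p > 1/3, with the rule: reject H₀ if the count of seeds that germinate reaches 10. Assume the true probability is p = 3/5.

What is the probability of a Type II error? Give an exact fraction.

44753744/48828125

β = P(fail to reject H₀ | Ha true) = P(K ≤ 9 | p = 3/5), K ~ Binomial(12, 3/5).
Summing C(12,j)·(3/5)^j·(2/5)^{12-j} for j = 0..9 gives 44753744/48828125.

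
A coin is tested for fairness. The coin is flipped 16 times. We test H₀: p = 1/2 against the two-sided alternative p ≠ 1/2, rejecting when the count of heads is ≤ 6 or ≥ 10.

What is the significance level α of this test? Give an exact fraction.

14893/32768

α = P(Y ≤ 6 or Y ≥ 10 | p = 1/2), Y ~ Binomial(16, 1/2).
By symmetry, α = 2·P(Y ≤ 6) = 2·(1 + 16 + 120 + 560 + 1820 + 4368 + 8008)/65536 = 29786/65536 = 14893/32768.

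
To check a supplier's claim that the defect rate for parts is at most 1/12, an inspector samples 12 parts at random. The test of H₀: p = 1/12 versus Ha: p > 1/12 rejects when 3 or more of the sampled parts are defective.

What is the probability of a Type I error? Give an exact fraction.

α = P(reject H₀ | H₀ true) = P(S ≥ 3 | p = 1/12), S ~ Binomial(12, 1/12).
Computing the lower-tail complement: 1 − 8274038447719/8916100448256 = 642062000537/8916100448256.

642062000537/8916100448256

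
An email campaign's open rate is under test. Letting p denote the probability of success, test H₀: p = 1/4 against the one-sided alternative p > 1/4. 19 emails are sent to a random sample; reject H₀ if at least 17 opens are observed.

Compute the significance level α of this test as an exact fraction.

1597/274877906944

α = P(reject H₀ | H₀ true) = P(S ≥ 17 | p = 1/4), with S ~ Binomial(19, 1/4).
P(S ≥ 17) = Σ_{j=17}^{19} C(19,j)·(1/4)^j·(3/4)^{19-j} = 1597/274877906944.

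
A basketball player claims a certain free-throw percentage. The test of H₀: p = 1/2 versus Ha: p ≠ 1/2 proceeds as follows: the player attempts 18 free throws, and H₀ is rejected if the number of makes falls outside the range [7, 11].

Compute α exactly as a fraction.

Under H₀, Y ~ Binomial(18, 1/2); α is the probability of landing in either tail, P(Y ≤ 6) + P(Y ≥ 12).
Each tail has probability (1 + 18 + 153 + 816 + 3060 + 8568 + 18564)/262144; doubling gives α = 62360/262144 = 7795/32768.

7795/32768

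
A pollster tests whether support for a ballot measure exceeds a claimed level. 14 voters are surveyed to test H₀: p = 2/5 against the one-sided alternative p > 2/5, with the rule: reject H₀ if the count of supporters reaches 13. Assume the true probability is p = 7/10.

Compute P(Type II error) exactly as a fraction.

95252438490057/100000000000000

A Type II error is failing to reject when Ha holds: with p = 7/10, β = P(Y ≤ 12).
Equivalently, β = 1 − P(Y ≥ 13) = 95252438490057/100000000000000.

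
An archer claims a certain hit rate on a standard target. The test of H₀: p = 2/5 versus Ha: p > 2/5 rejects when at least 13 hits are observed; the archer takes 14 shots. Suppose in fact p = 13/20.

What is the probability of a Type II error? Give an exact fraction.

1604780863168259917/1638400000000000000

β = P(fail to reject H₀ | Ha true) = P(K ≤ 12 | p = 13/20), K ~ Binomial(14, 13/20).
Equivalently, β = 1 − P(K ≥ 13) = 1604780863168259917/1638400000000000000.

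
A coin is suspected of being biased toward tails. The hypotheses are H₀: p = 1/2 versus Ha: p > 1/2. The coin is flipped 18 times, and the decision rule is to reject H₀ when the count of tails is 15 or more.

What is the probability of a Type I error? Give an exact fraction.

Under H₀, S ~ Binomial(18, 1/2), and α = P(S ≥ 15).
That's C(18,15) + C(18,16) + C(18,17) + C(18,18) over 2^18, i.e. (816 + 153 + 18 + 1)/262144 = 988/262144 = 247/65536.

247/65536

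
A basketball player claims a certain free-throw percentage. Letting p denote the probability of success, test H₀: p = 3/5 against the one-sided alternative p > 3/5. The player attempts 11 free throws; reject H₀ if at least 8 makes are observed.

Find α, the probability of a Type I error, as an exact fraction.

Under H₀, X ~ Binomial(11, 3/5), and α = P(X ≥ 8).
Summing C(11,j)(3/5)^j(2/5)^{11−j} for j = 8,…,11 gives 2893401/9765625.

2893401/9765625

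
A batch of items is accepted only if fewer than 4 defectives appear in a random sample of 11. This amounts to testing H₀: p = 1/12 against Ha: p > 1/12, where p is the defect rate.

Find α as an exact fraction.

305362129/30958682112

α = P(reject H₀ | H₀ true) = P(Y ≥ 4 | p = 1/12), Y ~ Binomial(11, 1/12).
α = 1 − P(Y ≤ 3) = 1 − 30653319983/30958682112 = 305362129/30958682112.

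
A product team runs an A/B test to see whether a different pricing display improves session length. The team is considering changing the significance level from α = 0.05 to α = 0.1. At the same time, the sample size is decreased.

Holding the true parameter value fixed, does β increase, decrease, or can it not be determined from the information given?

Cannot be determined from the information given.

The first change alone would make β decrease; the second alone would make β increase. Which effect dominates depends on the magnitudes, which are not given.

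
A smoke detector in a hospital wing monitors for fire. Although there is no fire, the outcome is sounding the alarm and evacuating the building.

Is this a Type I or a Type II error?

The null hypothesis here is that there is no fire.
'Sounding the alarm and evacuating the building' corresponds to rejecting H₀.
H₀ was rejected but H₀ is true — a Type I error (false positive).

Type I error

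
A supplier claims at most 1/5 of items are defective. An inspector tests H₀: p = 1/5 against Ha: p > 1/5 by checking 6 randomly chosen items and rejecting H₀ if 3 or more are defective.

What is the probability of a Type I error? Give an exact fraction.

α = P(reject H₀ | H₀ true) = P(S ≥ 3 | p = 1/5), S ~ Binomial(6, 1/5).
Computing the lower-tail complement: 1 − 2816/3125 = 309/3125.

309/3125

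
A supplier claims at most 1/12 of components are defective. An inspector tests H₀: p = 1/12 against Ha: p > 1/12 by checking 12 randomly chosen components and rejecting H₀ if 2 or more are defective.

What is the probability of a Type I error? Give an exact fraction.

2353932024203/8916100448256

The significance level is the probability, assuming p = 1/12, of seeing 2 or more defectives in 12 draws.
Computing the lower-tail complement: 1 − 6562168424053/8916100448256 = 2353932024203/8916100448256.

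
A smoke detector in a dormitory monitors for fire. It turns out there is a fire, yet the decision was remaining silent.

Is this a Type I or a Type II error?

Type II error

The null hypothesis here is that there is no fire.
'Remaining silent' corresponds to failing to reject H₀.
H₀ was not rejected but H₀ is false — a Type II error (false negative).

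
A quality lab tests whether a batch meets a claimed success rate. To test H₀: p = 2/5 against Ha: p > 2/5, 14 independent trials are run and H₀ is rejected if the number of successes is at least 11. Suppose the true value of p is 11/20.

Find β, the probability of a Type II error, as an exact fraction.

767413934602409223/819200000000000000

Under the alternative p = 11/20, K ~ Binomial(14, 11/20); β is the probability the test does not reject, P(K < 11).
Equivalently, β = 1 − P(K ≥ 11) = 767413934602409223/819200000000000000.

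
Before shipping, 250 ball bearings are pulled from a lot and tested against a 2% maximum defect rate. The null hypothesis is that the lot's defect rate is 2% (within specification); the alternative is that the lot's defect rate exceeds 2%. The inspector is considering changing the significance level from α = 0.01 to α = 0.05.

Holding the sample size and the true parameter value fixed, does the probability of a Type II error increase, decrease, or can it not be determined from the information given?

It decreases.

Relaxing α lowers the evidence threshold; under Ha, outcomes that previously fell short now trigger rejection.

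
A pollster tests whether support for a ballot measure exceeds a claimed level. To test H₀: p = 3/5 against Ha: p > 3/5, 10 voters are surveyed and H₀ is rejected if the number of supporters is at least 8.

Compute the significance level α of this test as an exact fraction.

1633689/9765625

The Type I error probability is α = P(Y ≥ 8) computed under H₀, where Y ~ Binomial(10, 3/5).
Summing C(10,j)(3/5)^j(2/5)^{10−j} for j = 8,…,10 gives 1633689/9765625.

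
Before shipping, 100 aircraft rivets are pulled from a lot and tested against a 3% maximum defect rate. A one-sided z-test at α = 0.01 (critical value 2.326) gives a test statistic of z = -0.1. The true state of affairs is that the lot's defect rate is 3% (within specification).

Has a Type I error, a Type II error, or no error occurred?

Neither — the decision is correct.

The conventional null hypothesis is that the lot's defect rate is 3% (within specification).
Since z = -0.1 ≤ z* = 2.326, H₀ is not rejected.
H₀ is true (actually the lot's defect rate is 3% (within specification)).
The decision matches the true state — no error.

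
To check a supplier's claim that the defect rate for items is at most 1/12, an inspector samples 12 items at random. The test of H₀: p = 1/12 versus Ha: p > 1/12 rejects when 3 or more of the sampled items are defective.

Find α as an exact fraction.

642062000537/8916100448256

Under H₀, K ~ Binomial(12, 1/12); the Type I error rate is P(K ≥ 3).
Via the complement, α = 1 − Σ_{j=0}^{2} C(12,j)(1/12)^j(11/12)^{12-j} = 642062000537/8916100448256.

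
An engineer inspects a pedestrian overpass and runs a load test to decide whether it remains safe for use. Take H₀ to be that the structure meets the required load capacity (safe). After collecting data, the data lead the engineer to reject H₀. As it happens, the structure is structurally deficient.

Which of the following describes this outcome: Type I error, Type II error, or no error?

Neither — the decision is correct.

The test rejected a false H₀ — the decision matches the true state.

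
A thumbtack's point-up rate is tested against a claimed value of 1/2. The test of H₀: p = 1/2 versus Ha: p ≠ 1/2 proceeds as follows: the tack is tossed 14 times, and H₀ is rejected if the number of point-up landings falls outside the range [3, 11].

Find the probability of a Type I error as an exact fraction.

53/4096

α = P(Y ≤ 2 or Y ≥ 12 | p = 1/2), Y ~ Binomial(14, 1/2).
Each tail has probability (1 + 14 + 91)/16384; doubling gives α = 212/16384 = 53/4096.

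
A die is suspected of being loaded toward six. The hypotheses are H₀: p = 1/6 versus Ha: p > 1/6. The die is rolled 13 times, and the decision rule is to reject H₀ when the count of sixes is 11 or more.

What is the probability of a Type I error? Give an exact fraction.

7/45349632

α = P(reject H₀ | H₀ true) = P(X ≥ 11 | p = 1/6), with X ~ Binomial(13, 1/6).
Summing C(13,j)(1/6)^j(5/6)^{13−j} for j = 11,…,13 gives 7/45349632.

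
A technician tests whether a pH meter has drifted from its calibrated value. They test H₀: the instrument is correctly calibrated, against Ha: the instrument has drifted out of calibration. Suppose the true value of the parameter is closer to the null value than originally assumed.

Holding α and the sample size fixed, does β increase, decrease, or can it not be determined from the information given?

When the true parameter is near the null value, the test has a harder time distinguishing Ha from H₀.

It increases.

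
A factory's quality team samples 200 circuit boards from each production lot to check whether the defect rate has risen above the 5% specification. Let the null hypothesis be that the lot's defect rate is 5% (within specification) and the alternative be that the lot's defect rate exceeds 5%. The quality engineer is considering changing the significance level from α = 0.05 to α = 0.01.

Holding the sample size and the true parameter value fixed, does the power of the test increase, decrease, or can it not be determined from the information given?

Lowering α raises the bar for rejection; under Ha, the test now fails to reject on outcomes it previously would have rejected.
Since power = 1 − β and β increases, power decreases.

It decreases.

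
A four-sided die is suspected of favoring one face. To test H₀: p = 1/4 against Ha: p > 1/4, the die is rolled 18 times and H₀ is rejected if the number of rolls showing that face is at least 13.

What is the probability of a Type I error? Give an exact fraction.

588337/17179869184

α = P(reject H₀ | H₀ true) = P(X ≥ 13 | p = 1/4), with X ~ Binomial(18, 1/4).
Adding the binomial terms for j = 13 through 18 with p = 1/4 yields 588337/17179869184.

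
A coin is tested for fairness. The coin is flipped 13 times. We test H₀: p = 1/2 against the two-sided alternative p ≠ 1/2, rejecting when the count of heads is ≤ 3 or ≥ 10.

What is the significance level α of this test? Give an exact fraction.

Under H₀, X ~ Binomial(13, 1/2); α is the probability of landing in either tail, P(X ≤ 3) + P(X ≥ 10).
Each tail has probability (1 + 13 + 78 + 286)/8192; doubling gives α = 756/8192 = 189/2048.

189/2048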